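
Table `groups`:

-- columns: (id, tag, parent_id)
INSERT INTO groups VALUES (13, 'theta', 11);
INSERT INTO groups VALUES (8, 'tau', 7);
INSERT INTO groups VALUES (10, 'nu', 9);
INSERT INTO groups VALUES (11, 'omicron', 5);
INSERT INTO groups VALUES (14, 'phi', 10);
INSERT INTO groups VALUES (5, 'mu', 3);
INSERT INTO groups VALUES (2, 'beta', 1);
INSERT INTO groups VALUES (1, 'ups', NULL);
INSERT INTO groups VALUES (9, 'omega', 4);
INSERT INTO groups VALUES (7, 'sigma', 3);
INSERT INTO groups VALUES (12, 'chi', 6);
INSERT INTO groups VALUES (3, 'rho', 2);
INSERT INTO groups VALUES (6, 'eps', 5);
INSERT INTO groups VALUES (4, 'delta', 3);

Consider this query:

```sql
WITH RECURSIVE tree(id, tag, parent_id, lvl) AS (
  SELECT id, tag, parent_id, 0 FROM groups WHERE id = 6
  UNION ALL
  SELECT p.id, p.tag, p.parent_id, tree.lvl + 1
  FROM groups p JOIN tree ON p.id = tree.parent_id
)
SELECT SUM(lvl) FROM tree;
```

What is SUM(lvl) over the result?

10

Base: id=6 (eps), parent_id=5, lvl 0.
Iteration 1: join on id=5 -> mu (id 5, parent_id=3, lvl 1).
Iteration 2: join on id=3 -> rho (id 3, parent_id=2, lvl 2).
Iteration 3: join on id=2 -> beta (id 2, parent_id=1, lvl 3).
Iteration 4: join on id=1 -> ups (id 1, parent_id=NULL, lvl 4).
Iteration 5: parent_id is NULL; no match; recursion stops.
SUM(lvl) = 0 + 1 + 2 + 3 + 4 = 10.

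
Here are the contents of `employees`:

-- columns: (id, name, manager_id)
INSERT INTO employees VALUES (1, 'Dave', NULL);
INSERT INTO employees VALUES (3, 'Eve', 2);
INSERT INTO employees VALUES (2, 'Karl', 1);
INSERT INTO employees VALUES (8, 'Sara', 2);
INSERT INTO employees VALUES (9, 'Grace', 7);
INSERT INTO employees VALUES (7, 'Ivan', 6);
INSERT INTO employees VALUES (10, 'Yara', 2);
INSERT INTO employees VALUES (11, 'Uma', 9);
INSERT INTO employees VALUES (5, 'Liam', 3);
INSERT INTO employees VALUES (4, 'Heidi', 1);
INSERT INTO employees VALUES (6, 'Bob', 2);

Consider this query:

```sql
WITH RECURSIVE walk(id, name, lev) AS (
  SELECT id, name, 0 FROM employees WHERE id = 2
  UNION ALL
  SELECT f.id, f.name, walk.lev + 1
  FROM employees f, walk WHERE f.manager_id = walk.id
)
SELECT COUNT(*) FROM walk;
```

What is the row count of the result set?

Base: id=2 (Karl) at lev 0.
Iteration 1: rows with manager_id in {2} -> Eve (id 3, lev 1), Bob (id 6, lev 1), Sara (id 8, lev 1), Yara (id 10, lev 1).
Iteration 2: rows with manager_id in {3,6,8,10} -> Liam (id 5, lev 2), Ivan (id 7, lev 2).
Iteration 3: rows with manager_id in {5,7} -> Grace (id 9, lev 3).
Iteration 4: rows with manager_id in {9} -> Uma (id 11, lev 4).
Iteration 5: no rows with manager_id in {11}; recursion stops.
Total rows emitted: 9.

9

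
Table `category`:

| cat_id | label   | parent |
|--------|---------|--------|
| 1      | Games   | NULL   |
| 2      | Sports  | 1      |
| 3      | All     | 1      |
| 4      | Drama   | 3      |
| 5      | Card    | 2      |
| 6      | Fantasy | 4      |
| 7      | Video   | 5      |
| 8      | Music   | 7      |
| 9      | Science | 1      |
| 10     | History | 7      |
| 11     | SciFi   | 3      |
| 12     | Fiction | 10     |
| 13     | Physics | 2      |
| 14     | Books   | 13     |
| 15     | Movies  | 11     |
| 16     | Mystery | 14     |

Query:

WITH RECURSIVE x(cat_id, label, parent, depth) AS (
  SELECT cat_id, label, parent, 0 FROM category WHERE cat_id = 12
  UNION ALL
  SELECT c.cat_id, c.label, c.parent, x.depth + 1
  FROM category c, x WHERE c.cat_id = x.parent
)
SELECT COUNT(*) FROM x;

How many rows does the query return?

Base: cat_id=12 (Fiction), parent=10, depth 0.
Iteration 1: join on cat_id=10 -> History (id 10, parent=7, depth 1).
Iteration 2: join on cat_id=7 -> Video (id 7, parent=5, depth 2).
Iteration 3: join on cat_id=5 -> Card (id 5, parent=2, depth 3).
Iteration 4: join on cat_id=2 -> Sports (id 2, parent=1, depth 4).
Iteration 5: join on cat_id=1 -> Games (id 1, parent=NULL, depth 5).
Iteration 6: parent is NULL; no match; recursion stops.
Total rows emitted: 6.

6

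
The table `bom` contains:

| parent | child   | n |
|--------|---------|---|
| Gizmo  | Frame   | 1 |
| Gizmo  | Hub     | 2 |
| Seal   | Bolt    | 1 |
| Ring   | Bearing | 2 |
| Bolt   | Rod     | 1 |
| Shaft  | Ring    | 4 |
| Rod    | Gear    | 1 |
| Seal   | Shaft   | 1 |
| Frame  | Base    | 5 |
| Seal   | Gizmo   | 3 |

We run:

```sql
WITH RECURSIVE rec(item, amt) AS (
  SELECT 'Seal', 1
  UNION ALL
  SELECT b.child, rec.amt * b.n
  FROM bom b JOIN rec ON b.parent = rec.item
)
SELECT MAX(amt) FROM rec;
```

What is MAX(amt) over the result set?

15

Base: (Seal, amt=1).
Iteration 1: components of {Seal} -> Bolt = 1*1 = 1, Gizmo = 1*3 = 3, Shaft = 1*1 = 1.
Iteration 2: components of {Bolt,Gizmo,Shaft} -> Frame = 3*1 = 3, Hub = 3*2 = 6, Ring = 1*4 = 4, Rod = 1*1 = 1.
Iteration 3: components of {Frame,Hub,Ring,Rod} -> Base = 3*5 = 15, Bearing = 4*2 = 8, Gear = 1*1 = 1.
Iteration 4: no further components; recursion stops.
amt values: 1, 1, 3, 1, 4, 6, 3, 1, 8, 15, 1; the maximum is 15.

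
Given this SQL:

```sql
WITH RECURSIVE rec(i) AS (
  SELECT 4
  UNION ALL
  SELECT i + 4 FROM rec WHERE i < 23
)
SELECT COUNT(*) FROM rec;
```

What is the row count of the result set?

Base: i=4.
Iteration 1: 4 < 23 holds -> i = 4 + 4 = 8.
Iteration 2: 8 < 23 holds -> i = 8 + 4 = 12.
Iteration 3: 12 < 23 holds -> i = 12 + 4 = 16.
Iteration 4: 16 < 23 holds -> i = 16 + 4 = 20.
Iteration 5: 20 < 23 holds -> i = 20 + 4 = 24.
Iteration 6: 24 < 23 fails; recursion stops.
Total rows emitted: 6.

6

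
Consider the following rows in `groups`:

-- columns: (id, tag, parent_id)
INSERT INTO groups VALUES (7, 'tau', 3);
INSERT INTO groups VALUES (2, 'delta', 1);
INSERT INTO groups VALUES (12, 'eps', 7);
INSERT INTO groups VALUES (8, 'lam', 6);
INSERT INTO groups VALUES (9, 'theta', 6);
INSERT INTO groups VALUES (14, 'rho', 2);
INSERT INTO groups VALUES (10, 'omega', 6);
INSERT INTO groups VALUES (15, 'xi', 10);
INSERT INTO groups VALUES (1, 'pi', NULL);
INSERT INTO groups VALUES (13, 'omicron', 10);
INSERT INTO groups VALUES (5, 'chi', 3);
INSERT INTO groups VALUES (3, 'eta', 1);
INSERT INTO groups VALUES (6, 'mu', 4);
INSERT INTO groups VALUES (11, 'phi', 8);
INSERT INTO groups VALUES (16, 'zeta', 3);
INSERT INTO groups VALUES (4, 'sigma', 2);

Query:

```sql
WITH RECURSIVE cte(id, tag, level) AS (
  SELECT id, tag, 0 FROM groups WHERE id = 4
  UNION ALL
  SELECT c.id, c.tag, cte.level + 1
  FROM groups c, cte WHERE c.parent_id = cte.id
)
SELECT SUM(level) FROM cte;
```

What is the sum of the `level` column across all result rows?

Base: id=4 (sigma) at level 0.
Iteration 1: rows with parent_id in {4} -> mu (id 6, level 1).
Iteration 2: rows with parent_id in {6} -> lam (id 8, level 2), theta (id 9, level 2), omega (id 10, level 2).
Iteration 3: rows with parent_id in {8,9,10} -> phi (id 11, level 3), omicron (id 13, level 3), xi (id 15, level 3).
Iteration 4: no rows with parent_id in {11,13,15}; recursion stops.
SUM(level) = 0 + 1 + 2 + 2 + 2 + 3 + 3 + 3 = 16.

16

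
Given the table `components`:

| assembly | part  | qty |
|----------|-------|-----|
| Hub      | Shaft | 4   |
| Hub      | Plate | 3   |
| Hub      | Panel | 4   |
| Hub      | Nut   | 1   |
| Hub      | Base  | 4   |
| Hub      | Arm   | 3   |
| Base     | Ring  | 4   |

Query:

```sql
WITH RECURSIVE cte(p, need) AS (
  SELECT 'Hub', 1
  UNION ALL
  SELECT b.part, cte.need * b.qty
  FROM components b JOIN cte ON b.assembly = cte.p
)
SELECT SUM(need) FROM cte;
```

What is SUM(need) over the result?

36

Base: (Hub, need=1).
Iteration 1: components of {Hub} -> Arm = 1*3 = 3, Base = 1*4 = 4, Nut = 1*1 = 1, Panel = 1*4 = 4, Plate = 1*3 = 3, Shaft = 1*4 = 4.
Iteration 2: components of {Arm,Base,Nut,Panel,Plate,Shaft} -> Ring = 4*4 = 16.
Iteration 3: no further components; recursion stops.
SUM(need) = 1 + 1 + 4 + 3 + 4 + 4 + 3 + 16 = 36.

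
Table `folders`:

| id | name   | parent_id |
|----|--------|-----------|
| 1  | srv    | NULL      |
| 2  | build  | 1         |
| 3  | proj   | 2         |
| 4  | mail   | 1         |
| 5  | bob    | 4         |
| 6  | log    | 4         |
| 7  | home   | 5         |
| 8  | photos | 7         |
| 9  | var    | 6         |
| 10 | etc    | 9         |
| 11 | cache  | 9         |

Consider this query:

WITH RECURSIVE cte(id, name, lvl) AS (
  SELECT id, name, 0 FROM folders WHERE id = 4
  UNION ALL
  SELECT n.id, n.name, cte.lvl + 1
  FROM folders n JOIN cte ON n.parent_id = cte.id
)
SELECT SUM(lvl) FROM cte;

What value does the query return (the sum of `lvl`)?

Base: id=4 (mail) at lvl 0.
Iteration 1: rows with parent_id in {4} -> bob (id 5, lvl 1), log (id 6, lvl 1).
Iteration 2: rows with parent_id in {5,6} -> home (id 7, lvl 2), var (id 9, lvl 2).
Iteration 3: rows with parent_id in {7,9} -> photos (id 8, lvl 3), etc (id 10, lvl 3), cache (id 11, lvl 3).
Iteration 4: no rows with parent_id in {8,10,11}; recursion stops.
SUM(lvl) = 0 + 1 + 1 + 2 + 2 + 3 + 3 + 3 = 15.

15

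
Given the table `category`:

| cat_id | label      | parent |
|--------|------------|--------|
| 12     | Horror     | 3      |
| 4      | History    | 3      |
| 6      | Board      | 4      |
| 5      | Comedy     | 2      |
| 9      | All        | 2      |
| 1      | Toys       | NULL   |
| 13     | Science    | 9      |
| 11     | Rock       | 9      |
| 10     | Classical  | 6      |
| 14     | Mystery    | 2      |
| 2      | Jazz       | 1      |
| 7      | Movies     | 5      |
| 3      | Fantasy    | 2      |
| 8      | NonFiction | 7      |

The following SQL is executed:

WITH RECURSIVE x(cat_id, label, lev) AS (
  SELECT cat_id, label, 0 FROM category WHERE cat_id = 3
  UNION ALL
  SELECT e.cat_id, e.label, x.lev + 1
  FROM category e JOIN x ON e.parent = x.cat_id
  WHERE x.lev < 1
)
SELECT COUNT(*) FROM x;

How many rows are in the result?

3

Base: cat_id=3 (Fantasy) at lev 0.
Iteration 1: rows with parent in {3} -> History (id 4, lev 1), Horror (id 12, lev 1).
Iteration 2: lev < 1 fails for all current rows; recursion stops.
Total rows emitted: 3.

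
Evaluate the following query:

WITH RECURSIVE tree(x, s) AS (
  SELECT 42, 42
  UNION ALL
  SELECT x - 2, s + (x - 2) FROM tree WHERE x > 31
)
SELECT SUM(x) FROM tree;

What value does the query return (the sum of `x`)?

Base: x=42, s=42.
Iteration 1: 42 > 31 holds -> x = 42 - 2 = 40, s = 42 + 40 = 82.
Iteration 2: 40 > 31 holds -> x = 40 - 2 = 38, s = 82 + 38 = 120.
Iteration 3: 38 > 31 holds -> x = 38 - 2 = 36, s = 120 + 36 = 156.
Iteration 4: 36 > 31 holds -> x = 36 - 2 = 34, s = 156 + 34 = 190.
Iteration 5: 34 > 31 holds -> x = 34 - 2 = 32, s = 190 + 32 = 222.
Iteration 6: 32 > 31 holds -> x = 32 - 2 = 30, s = 222 + 30 = 252.
Iteration 7: 30 > 31 fails; recursion stops.
SUM(x) = 42 + 40 + 38 + 36 + 34 + 32 + 30 = 252.

252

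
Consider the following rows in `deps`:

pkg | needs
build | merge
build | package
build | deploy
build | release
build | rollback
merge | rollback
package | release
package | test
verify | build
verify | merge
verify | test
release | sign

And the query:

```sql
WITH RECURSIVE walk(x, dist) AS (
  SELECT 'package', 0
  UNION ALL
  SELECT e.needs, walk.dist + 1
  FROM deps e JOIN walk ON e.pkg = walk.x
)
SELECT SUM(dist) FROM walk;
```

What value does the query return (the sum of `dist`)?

4

Base: (package, dist=0).
Iteration 1: edges from {package} -> (release, dist=1), (test, dist=1).
Iteration 2: edges from {release,test} -> (sign, dist=2).
Iteration 3: no outgoing edges from {sign}; recursion stops.
SUM(dist) = 0 + 1 + 1 + 2 = 4.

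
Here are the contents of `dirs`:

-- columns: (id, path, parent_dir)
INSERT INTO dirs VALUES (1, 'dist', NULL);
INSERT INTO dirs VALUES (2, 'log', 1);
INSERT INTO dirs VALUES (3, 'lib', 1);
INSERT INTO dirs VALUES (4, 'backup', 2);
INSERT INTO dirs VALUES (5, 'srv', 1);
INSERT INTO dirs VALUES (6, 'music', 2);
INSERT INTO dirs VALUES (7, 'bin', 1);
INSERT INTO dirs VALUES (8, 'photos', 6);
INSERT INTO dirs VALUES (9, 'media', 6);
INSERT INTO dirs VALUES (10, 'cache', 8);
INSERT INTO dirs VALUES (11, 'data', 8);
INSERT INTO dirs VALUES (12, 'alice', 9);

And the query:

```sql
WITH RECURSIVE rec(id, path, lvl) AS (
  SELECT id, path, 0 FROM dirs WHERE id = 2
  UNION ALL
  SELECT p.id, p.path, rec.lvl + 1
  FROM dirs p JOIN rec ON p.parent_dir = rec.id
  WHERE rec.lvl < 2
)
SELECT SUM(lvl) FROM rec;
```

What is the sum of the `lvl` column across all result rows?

6

Base: id=2 (log) at lvl 0.
Iteration 1: rows with parent_dir in {2} -> backup (id 4, lvl 1), music (id 6, lvl 1).
Iteration 2: rows with parent_dir in {4,6} -> photos (id 8, lvl 2), media (id 9, lvl 2).
Iteration 3: lvl < 2 fails for all current rows; recursion stops.
SUM(lvl) = 0 + 1 + 1 + 2 + 2 = 6.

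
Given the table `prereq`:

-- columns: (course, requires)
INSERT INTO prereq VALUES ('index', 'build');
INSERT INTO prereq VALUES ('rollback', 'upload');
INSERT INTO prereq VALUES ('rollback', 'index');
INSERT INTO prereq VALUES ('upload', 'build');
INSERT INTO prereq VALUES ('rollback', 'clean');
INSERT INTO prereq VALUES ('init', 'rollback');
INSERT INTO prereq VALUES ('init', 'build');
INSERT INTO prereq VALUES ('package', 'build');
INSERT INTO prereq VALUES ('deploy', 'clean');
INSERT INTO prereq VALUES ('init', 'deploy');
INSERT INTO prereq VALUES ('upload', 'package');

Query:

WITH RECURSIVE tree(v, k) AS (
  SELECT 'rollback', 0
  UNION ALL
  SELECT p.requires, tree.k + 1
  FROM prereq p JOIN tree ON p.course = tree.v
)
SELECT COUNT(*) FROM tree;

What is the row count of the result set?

Base: (rollback, k=0).
Iteration 1: edges from {rollback} -> (clean, k=1), (index, k=1), (upload, k=1).
Iteration 2: edges from {clean,index,upload} -> (build, k=2) x2, (package, k=2). [UNION ALL keeps all 3 new rows, including repeats]
Iteration 3: edges from {build,package} -> (build, k=3).
Iteration 4: no outgoing edges from {build}; recursion stops.
Total rows emitted: 8.

8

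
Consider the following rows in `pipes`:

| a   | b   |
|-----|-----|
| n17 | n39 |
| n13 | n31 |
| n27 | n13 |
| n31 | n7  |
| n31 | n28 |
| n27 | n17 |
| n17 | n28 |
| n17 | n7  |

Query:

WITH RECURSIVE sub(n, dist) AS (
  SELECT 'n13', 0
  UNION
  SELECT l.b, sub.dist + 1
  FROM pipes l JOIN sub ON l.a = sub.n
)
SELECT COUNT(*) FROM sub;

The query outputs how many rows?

Base: (n13, dist=0).
Iteration 1: edges from {n13} -> (n31, dist=1).
Iteration 2: edges from {n31} -> (n28, dist=2), (n7, dist=2).
Iteration 3: no outgoing edges from {n28,n7}; recursion stops.
Total rows emitted: 4.

4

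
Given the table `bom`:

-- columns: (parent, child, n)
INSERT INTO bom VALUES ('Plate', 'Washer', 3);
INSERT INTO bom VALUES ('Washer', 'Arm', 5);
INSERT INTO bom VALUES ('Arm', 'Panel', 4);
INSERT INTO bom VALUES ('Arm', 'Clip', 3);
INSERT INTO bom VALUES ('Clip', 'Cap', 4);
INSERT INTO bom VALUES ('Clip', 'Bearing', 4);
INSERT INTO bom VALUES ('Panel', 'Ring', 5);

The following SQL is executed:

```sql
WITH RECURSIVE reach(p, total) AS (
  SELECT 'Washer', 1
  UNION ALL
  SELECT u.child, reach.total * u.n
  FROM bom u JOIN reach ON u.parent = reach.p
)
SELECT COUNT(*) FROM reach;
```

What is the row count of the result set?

7

Base: (Washer, total=1).
Iteration 1: components of {Washer} -> Arm = 1*5 = 5.
Iteration 2: components of {Arm} -> Clip = 5*3 = 15, Panel = 5*4 = 20.
Iteration 3: components of {Clip,Panel} -> Bearing = 15*4 = 60, Cap = 15*4 = 60, Ring = 20*5 = 100.
Iteration 4: no further components; recursion stops.
Total rows emitted: 7.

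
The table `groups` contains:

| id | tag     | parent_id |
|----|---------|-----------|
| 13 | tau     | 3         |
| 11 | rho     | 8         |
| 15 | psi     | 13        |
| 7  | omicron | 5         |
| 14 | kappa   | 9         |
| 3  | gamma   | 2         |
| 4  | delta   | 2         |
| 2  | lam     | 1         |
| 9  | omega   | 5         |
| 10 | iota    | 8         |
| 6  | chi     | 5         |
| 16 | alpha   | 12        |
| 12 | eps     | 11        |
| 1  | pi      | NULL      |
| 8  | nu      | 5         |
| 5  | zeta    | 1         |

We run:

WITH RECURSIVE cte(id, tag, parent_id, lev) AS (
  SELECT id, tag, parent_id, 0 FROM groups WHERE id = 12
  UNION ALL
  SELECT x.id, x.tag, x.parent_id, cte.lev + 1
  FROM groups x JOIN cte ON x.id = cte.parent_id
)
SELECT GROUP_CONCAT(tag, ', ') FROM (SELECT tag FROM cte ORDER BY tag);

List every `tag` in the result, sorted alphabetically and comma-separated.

Base: id=12 (eps), parent_id=11, lev 0.
Iteration 1: join on id=11 -> rho (id 11, parent_id=8, lev 1).
Iteration 2: join on id=8 -> nu (id 8, parent_id=5, lev 2).
Iteration 3: join on id=5 -> zeta (id 5, parent_id=1, lev 3).
Iteration 4: join on id=1 -> pi (id 1, parent_id=NULL, lev 4).
Iteration 5: parent_id is NULL; no match; recursion stops.

eps, nu, pi, rho, zeta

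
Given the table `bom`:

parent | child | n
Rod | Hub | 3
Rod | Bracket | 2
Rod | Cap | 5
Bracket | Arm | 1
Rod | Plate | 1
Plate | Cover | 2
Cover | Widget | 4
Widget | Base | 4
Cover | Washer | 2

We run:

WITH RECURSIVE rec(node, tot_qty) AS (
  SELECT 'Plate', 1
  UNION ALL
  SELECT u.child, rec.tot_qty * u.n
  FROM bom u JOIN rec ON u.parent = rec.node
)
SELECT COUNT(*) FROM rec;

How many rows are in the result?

Base: (Plate, tot_qty=1).
Iteration 1: components of {Plate} -> Cover = 1*2 = 2.
Iteration 2: components of {Cover} -> Washer = 2*2 = 4, Widget = 2*4 = 8.
Iteration 3: components of {Washer,Widget} -> Base = 8*4 = 32.
Iteration 4: no further components; recursion stops.
Total rows emitted: 5.

5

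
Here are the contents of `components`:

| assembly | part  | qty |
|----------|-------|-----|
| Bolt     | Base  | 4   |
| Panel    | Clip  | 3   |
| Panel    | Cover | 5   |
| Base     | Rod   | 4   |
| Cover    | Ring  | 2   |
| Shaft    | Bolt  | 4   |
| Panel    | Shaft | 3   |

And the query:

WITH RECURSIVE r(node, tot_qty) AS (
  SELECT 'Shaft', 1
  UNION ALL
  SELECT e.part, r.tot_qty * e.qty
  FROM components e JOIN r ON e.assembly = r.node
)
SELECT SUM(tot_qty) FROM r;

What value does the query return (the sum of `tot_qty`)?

Base: (Shaft, tot_qty=1).
Iteration 1: components of {Shaft} -> Bolt = 1*4 = 4.
Iteration 2: components of {Bolt} -> Base = 4*4 = 16.
Iteration 3: components of {Base} -> Rod = 16*4 = 64.
Iteration 4: no further components; recursion stops.
SUM(tot_qty) = 1 + 4 + 16 + 64 = 85.

85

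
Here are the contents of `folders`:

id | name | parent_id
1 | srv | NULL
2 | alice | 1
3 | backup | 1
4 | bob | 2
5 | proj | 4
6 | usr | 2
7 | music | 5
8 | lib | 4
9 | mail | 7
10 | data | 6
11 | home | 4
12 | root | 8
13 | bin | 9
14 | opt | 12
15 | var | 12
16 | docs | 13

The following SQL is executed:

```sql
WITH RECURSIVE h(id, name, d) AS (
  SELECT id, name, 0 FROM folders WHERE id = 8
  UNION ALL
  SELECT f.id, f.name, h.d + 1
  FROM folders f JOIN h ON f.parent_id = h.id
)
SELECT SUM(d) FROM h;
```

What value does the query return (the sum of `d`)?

Base: id=8 (lib) at d 0.
Iteration 1: rows with parent_id in {8} -> root (id 12, d 1).
Iteration 2: rows with parent_id in {12} -> opt (id 14, d 2), var (id 15, d 2).
Iteration 3: no rows with parent_id in {14,15}; recursion stops.
SUM(d) = 0 + 1 + 2 + 2 = 5.

5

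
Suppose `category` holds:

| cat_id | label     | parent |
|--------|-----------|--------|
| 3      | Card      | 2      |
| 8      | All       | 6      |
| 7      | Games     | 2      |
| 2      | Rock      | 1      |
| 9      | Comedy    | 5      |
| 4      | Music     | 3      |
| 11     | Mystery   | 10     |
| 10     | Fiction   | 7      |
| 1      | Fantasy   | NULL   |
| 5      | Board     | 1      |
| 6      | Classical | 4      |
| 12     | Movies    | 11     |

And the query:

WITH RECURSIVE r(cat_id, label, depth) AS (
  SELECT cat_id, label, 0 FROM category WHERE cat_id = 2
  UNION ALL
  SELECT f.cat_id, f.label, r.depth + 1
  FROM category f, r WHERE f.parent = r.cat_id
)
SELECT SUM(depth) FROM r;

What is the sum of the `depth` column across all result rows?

20

Base: cat_id=2 (Rock) at depth 0.
Iteration 1: rows with parent in {2} -> Card (id 3, depth 1), Games (id 7, depth 1).
Iteration 2: rows with parent in {3,7} -> Music (id 4, depth 2), Fiction (id 10, depth 2).
Iteration 3: rows with parent in {4,10} -> Classical (id 6, depth 3), Mystery (id 11, depth 3).
Iteration 4: rows with parent in {6,11} -> All (id 8, depth 4), Movies (id 12, depth 4).
Iteration 5: no rows with parent in {8,12}; recursion stops.
SUM(depth) = 0 + 1 + 1 + 2 + 2 + 3 + 3 + 4 + 4 = 20.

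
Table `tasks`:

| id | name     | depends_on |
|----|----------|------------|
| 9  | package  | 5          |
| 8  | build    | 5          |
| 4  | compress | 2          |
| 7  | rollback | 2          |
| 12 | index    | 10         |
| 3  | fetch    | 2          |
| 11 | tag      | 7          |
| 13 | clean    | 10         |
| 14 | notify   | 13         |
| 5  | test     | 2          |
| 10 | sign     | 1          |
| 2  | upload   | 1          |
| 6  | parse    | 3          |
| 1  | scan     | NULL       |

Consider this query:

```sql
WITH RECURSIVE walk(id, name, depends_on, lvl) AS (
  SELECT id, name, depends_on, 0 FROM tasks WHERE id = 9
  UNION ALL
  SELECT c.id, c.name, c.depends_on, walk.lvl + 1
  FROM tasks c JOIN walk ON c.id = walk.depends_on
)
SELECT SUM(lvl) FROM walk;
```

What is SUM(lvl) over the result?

6

Base: id=9 (package), depends_on=5, lvl 0.
Iteration 1: join on id=5 -> test (id 5, depends_on=2, lvl 1).
Iteration 2: join on id=2 -> upload (id 2, depends_on=1, lvl 2).
Iteration 3: join on id=1 -> scan (id 1, depends_on=NULL, lvl 3).
Iteration 4: depends_on is NULL; no match; recursion stops.
SUM(lvl) = 0 + 1 + 2 + 3 = 6.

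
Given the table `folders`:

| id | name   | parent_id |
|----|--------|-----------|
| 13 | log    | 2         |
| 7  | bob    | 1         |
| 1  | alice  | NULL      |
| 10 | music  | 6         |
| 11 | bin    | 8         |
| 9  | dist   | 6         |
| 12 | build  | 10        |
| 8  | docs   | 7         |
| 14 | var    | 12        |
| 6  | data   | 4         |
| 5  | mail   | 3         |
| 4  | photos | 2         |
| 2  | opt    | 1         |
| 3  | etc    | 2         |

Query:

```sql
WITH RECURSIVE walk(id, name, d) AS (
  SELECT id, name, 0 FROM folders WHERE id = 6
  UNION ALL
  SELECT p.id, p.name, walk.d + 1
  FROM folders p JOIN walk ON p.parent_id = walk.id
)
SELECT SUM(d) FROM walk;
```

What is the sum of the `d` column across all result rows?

7

Base: id=6 (data) at d 0.
Iteration 1: rows with parent_id in {6} -> dist (id 9, d 1), music (id 10, d 1).
Iteration 2: rows with parent_id in {9,10} -> build (id 12, d 2).
Iteration 3: rows with parent_id in {12} -> var (id 14, d 3).
Iteration 4: no rows with parent_id in {14}; recursion stops.
SUM(d) = 0 + 1 + 1 + 2 + 3 = 7.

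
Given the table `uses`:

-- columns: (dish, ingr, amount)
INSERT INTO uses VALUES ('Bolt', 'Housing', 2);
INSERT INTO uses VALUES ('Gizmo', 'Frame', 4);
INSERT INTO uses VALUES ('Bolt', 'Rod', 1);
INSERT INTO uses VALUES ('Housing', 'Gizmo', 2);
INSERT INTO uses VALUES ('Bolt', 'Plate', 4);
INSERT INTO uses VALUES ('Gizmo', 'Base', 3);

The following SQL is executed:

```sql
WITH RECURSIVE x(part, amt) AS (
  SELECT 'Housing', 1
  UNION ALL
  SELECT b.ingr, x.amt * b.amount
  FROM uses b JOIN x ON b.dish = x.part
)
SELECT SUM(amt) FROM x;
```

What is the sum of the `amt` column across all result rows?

17

Base: (Housing, amt=1).
Iteration 1: components of {Housing} -> Gizmo = 1*2 = 2.
Iteration 2: components of {Gizmo} -> Base = 2*3 = 6, Frame = 2*4 = 8.
Iteration 3: no further components; recursion stops.
SUM(amt) = 1 + 2 + 8 + 6 = 17.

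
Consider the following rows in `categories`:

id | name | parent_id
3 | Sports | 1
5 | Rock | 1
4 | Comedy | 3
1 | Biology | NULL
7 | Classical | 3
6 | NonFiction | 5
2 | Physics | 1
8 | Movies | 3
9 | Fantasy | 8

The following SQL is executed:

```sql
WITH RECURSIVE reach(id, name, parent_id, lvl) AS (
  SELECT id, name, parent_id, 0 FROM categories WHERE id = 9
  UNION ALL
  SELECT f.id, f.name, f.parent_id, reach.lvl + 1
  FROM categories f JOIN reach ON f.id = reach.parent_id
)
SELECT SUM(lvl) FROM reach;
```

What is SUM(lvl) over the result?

Base: id=9 (Fantasy), parent_id=8, lvl 0.
Iteration 1: join on id=8 -> Movies (id 8, parent_id=3, lvl 1).
Iteration 2: join on id=3 -> Sports (id 3, parent_id=1, lvl 2).
Iteration 3: join on id=1 -> Biology (id 1, parent_id=NULL, lvl 3).
Iteration 4: parent_id is NULL; no match; recursion stops.
SUM(lvl) = 0 + 1 + 2 + 3 = 6.

6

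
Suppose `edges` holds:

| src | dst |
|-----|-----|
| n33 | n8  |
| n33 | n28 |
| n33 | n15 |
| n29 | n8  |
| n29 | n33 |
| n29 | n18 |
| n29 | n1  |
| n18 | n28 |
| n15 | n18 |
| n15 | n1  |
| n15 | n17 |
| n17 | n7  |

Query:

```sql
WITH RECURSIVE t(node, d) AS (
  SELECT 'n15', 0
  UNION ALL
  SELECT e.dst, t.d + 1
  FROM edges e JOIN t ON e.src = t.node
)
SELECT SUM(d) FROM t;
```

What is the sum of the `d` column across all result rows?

7

Base: (n15, d=0).
Iteration 1: edges from {n15} -> (n1, d=1), (n17, d=1), (n18, d=1).
Iteration 2: edges from {n1,n17,n18} -> (n28, d=2), (n7, d=2).
Iteration 3: no outgoing edges from {n28,n7}; recursion stops.
SUM(d) = 0 + 1 + 1 + 1 + 2 + 2 = 7.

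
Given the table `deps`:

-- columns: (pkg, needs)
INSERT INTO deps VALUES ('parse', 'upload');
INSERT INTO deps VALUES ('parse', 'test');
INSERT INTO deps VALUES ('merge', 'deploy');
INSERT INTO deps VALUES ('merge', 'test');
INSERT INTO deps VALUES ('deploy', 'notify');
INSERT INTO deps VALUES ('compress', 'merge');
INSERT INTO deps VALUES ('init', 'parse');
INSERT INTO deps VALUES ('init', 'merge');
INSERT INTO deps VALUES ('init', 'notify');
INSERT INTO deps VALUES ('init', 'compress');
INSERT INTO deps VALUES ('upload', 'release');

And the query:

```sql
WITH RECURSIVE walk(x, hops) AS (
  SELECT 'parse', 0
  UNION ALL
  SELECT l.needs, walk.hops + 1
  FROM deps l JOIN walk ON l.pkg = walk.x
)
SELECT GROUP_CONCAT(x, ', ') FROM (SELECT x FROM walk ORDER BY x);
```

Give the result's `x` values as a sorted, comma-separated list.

Base: (parse, hops=0).
Iteration 1: edges from {parse} -> (test, hops=1), (upload, hops=1).
Iteration 2: edges from {test,upload} -> (release, hops=2).
Iteration 3: no outgoing edges from {release}; recursion stops.

parse, release, test, upload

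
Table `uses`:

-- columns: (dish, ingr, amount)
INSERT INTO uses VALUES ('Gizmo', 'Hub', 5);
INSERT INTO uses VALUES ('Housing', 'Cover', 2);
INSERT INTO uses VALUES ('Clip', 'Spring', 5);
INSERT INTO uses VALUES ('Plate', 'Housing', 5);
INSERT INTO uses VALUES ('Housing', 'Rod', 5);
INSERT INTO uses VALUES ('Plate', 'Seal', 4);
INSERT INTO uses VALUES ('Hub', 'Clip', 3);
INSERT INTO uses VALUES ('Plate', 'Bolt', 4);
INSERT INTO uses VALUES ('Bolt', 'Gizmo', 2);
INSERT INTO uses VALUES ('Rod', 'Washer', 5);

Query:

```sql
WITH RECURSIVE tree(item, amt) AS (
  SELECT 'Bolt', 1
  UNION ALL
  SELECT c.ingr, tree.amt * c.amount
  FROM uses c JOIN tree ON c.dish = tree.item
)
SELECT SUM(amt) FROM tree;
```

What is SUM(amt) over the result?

193

Base: (Bolt, amt=1).
Iteration 1: components of {Bolt} -> Gizmo = 1*2 = 2.
Iteration 2: components of {Gizmo} -> Hub = 2*5 = 10.
Iteration 3: components of {Hub} -> Clip = 10*3 = 30.
Iteration 4: components of {Clip} -> Spring = 30*5 = 150.
Iteration 5: no further components; recursion stops.
SUM(amt) = 1 + 2 + 10 + 30 + 150 = 193.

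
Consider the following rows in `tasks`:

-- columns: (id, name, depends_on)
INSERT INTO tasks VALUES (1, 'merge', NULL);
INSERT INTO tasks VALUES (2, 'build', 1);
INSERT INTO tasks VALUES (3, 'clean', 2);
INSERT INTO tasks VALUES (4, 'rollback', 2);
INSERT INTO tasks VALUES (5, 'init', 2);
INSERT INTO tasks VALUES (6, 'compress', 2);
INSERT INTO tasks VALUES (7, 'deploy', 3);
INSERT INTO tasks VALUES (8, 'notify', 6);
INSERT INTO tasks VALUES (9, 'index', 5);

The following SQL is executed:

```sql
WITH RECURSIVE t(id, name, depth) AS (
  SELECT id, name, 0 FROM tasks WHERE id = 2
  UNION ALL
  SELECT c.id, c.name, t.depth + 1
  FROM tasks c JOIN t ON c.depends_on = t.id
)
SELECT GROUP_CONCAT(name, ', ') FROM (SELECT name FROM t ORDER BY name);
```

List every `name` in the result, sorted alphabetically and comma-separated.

build, clean, compress, deploy, index, init, notify, rollback

Base: id=2 (build) at depth 0.
Iteration 1: rows with depends_on in {2} -> clean (id 3, depth 1), rollback (id 4, depth 1), init (id 5, depth 1), compress (id 6, depth 1).
Iteration 2: rows with depends_on in {3,4,5,6} -> deploy (id 7, depth 2), notify (id 8, depth 2), index (id 9, depth 2).
Iteration 3: no rows with depends_on in {7,8,9}; recursion stops.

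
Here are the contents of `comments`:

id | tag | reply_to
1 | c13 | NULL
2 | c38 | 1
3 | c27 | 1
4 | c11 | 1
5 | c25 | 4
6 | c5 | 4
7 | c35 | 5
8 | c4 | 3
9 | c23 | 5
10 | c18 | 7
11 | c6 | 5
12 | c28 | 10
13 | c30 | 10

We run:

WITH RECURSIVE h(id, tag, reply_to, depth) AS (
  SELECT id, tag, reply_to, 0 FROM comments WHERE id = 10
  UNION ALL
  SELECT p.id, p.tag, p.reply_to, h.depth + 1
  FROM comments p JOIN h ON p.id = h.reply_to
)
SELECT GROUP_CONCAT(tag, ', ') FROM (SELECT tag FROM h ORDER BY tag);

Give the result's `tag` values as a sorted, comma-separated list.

c11, c13, c18, c25, c35

Base: id=10 (c18), reply_to=7, depth 0.
Iteration 1: join on id=7 -> c35 (id 7, reply_to=5, depth 1).
Iteration 2: join on id=5 -> c25 (id 5, reply_to=4, depth 2).
Iteration 3: join on id=4 -> c11 (id 4, reply_to=1, depth 3).
Iteration 4: join on id=1 -> c13 (id 1, reply_to=NULL, depth 4).
Iteration 5: reply_to is NULL; no match; recursion stops.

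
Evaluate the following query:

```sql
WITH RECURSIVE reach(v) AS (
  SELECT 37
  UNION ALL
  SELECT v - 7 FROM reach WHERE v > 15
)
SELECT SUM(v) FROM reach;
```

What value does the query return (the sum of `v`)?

115

Base: v=37.
Iteration 1: 37 > 15 holds -> v = 37 - 7 = 30.
Iteration 2: 30 > 15 holds -> v = 30 - 7 = 23.
Iteration 3: 23 > 15 holds -> v = 23 - 7 = 16.
Iteration 4: 16 > 15 holds -> v = 16 - 7 = 9.
Iteration 5: 9 > 15 fails; recursion stops.
SUM(v) = 37 + 30 + 23 + 16 + 9 = 115.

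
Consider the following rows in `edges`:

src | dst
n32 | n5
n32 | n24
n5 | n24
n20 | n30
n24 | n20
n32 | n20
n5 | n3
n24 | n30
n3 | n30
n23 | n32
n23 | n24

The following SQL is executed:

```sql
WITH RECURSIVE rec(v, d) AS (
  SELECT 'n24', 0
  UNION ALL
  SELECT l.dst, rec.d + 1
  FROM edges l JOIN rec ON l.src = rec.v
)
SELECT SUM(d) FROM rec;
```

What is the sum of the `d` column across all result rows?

4

Base: (n24, d=0).
Iteration 1: edges from {n24} -> (n20, d=1), (n30, d=1).
Iteration 2: edges from {n20,n30} -> (n30, d=2).
Iteration 3: no outgoing edges from {n30}; recursion stops.
SUM(d) = 0 + 1 + 1 + 2 = 4.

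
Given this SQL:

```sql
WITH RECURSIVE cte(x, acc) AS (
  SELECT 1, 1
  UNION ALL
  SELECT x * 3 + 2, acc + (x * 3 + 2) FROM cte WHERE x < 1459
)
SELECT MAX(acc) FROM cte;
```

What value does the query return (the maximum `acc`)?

6552

Base: x=1, acc=1.
Iteration 1: 1 < 1459 holds -> x = 1 * 3 + 2 = 5, acc = 1 + 5 = 6.
Iteration 2: 5 < 1459 holds -> x = 5 * 3 + 2 = 17, acc = 6 + 17 = 23.
Iteration 3: 17 < 1459 holds -> x = 17 * 3 + 2 = 53, acc = 23 + 53 = 76.
Iteration 4: 53 < 1459 holds -> x = 53 * 3 + 2 = 161, acc = 76 + 161 = 237.
Iteration 5: 161 < 1459 holds -> x = 161 * 3 + 2 = 485, acc = 237 + 485 = 722.
Iteration 6: 485 < 1459 holds -> x = 485 * 3 + 2 = 1457, acc = 722 + 1457 = 2179.
Iteration 7: 1457 < 1459 holds -> x = 1457 * 3 + 2 = 4373, acc = 2179 + 4373 = 6552.
Iteration 8: 4373 < 1459 fails; recursion stops.
acc values: 1, 6, 23, 76, 237, 722, 2179, 6552; the maximum is 6552.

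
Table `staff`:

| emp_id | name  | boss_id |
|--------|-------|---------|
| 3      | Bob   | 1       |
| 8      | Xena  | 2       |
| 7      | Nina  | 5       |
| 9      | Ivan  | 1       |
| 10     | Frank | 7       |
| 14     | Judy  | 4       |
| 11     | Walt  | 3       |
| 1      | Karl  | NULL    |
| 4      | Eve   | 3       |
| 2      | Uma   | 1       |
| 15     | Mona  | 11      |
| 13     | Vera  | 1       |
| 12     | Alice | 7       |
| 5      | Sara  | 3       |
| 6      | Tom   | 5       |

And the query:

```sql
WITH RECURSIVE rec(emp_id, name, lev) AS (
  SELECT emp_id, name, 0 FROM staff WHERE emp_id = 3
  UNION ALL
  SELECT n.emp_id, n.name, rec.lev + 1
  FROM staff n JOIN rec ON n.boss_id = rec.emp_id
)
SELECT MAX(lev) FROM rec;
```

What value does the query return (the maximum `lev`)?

Base: emp_id=3 (Bob) at lev 0.
Iteration 1: rows with boss_id in {3} -> Eve (id 4, lev 1), Sara (id 5, lev 1), Walt (id 11, lev 1).
Iteration 2: rows with boss_id in {4,5,11} -> Tom (id 6, lev 2), Nina (id 7, lev 2), Judy (id 14, lev 2), Mona (id 15, lev 2).
Iteration 3: rows with boss_id in {6,7,14,15} -> Frank (id 10, lev 3), Alice (id 12, lev 3).
Iteration 4: no rows with boss_id in {10,12}; recursion stops.
lev values: 0, 1, 1, 1, 2, 2, 2, 2, 3, 3; the maximum is 3.

3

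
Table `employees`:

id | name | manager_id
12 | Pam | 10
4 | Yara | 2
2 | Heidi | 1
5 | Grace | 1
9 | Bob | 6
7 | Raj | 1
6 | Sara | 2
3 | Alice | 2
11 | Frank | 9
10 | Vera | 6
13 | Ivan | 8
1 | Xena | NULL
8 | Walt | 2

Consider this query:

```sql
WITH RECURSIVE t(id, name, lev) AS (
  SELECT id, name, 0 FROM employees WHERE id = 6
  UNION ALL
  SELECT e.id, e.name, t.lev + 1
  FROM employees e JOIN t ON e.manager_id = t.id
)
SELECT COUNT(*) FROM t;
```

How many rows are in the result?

Base: id=6 (Sara) at lev 0.
Iteration 1: rows with manager_id in {6} -> Bob (id 9, lev 1), Vera (id 10, lev 1).
Iteration 2: rows with manager_id in {9,10} -> Frank (id 11, lev 2), Pam (id 12, lev 2).
Iteration 3: no rows with manager_id in {11,12}; recursion stops.
Total rows emitted: 5.

5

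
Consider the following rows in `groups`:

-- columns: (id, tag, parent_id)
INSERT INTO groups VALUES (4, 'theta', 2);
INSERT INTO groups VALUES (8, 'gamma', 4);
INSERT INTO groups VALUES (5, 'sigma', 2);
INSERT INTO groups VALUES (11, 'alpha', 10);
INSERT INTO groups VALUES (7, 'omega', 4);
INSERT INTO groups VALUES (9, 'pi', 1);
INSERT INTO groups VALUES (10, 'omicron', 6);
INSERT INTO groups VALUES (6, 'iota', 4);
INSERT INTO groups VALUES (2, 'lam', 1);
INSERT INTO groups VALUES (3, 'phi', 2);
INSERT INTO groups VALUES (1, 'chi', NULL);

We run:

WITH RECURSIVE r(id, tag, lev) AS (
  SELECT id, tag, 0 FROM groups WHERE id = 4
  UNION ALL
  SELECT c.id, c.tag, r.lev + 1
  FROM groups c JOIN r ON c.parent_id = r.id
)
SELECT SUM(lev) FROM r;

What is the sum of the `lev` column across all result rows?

Base: id=4 (theta) at lev 0.
Iteration 1: rows with parent_id in {4} -> iota (id 6, lev 1), omega (id 7, lev 1), gamma (id 8, lev 1).
Iteration 2: rows with parent_id in {6,7,8} -> omicron (id 10, lev 2).
Iteration 3: rows with parent_id in {10} -> alpha (id 11, lev 3).
Iteration 4: no rows with parent_id in {11}; recursion stops.
SUM(lev) = 0 + 1 + 1 + 1 + 2 + 3 = 8.

8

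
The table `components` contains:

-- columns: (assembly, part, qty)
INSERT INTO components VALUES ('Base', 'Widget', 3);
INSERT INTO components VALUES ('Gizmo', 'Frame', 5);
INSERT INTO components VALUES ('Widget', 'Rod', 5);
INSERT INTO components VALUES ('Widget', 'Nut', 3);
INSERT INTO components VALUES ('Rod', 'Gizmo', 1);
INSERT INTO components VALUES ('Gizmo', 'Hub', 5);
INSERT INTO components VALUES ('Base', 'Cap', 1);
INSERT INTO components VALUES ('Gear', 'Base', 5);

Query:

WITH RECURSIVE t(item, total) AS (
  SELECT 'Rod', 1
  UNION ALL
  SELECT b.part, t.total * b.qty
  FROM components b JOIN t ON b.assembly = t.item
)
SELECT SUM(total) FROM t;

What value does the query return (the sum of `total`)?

Base: (Rod, total=1).
Iteration 1: components of {Rod} -> Gizmo = 1*1 = 1.
Iteration 2: components of {Gizmo} -> Frame = 1*5 = 5, Hub = 1*5 = 5.
Iteration 3: no further components; recursion stops.
SUM(total) = 1 + 1 + 5 + 5 = 12.

12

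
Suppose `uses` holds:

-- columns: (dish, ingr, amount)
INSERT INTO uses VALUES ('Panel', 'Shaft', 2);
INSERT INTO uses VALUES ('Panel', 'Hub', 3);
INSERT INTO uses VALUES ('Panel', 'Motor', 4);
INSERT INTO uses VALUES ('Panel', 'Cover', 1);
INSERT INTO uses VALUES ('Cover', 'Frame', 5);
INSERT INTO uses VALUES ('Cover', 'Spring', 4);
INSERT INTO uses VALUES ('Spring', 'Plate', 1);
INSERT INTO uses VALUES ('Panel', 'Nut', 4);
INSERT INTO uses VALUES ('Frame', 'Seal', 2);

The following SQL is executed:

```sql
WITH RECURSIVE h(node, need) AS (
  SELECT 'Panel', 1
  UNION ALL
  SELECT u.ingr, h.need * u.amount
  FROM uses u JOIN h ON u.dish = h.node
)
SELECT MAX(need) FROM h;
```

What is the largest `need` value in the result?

Base: (Panel, need=1).
Iteration 1: components of {Panel} -> Cover = 1*1 = 1, Hub = 1*3 = 3, Motor = 1*4 = 4, Nut = 1*4 = 4, Shaft = 1*2 = 2.
Iteration 2: components of {Cover,Hub,Motor,Nut,Shaft} -> Frame = 1*5 = 5, Spring = 1*4 = 4.
Iteration 3: components of {Frame,Spring} -> Plate = 4*1 = 4, Seal = 5*2 = 10.
Iteration 4: no further components; recursion stops.
need values: 1, 2, 3, 4, 1, 4, 5, 4, 10, 4; the maximum is 10.

10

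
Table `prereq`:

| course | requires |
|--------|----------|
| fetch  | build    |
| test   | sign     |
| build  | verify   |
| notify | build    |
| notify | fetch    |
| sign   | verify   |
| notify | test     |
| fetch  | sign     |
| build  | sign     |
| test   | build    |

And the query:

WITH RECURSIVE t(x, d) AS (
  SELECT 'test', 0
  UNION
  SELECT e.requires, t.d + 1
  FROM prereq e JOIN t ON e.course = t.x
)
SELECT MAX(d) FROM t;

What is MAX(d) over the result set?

3

Base: (test, d=0).
Iteration 1: edges from {test} -> (build, d=1), (sign, d=1).
Iteration 2: edges from {build,sign} -> (sign, d=2), (verify, d=2). [UNION drops 1 duplicate row(s)]
Iteration 3: edges from {sign,verify} -> (verify, d=3).
Iteration 4: no outgoing edges from {verify}; recursion stops.
d values: 0, 1, 1, 2, 2, 3; the maximum is 3.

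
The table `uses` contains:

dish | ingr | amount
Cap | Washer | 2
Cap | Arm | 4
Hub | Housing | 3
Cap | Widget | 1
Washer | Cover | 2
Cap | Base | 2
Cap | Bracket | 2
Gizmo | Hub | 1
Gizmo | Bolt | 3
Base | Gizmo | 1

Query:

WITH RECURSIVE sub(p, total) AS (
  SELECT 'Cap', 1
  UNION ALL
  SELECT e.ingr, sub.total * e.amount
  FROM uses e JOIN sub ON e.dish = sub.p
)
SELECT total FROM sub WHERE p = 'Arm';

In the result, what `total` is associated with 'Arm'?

Base: (Cap, total=1).
Iteration 1: components of {Cap} -> Arm = 1*4 = 4, Base = 1*2 = 2, Bracket = 1*2 = 2, Washer = 1*2 = 2, Widget = 1*1 = 1.
Iteration 2: components of {Arm,Base,Bracket,Washer,Widget} -> Cover = 2*2 = 4, Gizmo = 2*1 = 2.
Iteration 3: components of {Cover,Gizmo} -> Bolt = 2*3 = 6, Hub = 2*1 = 2.
Iteration 4: components of {Bolt,Hub} -> Housing = 2*3 = 6.
Iteration 5: no further components; recursion stops.

4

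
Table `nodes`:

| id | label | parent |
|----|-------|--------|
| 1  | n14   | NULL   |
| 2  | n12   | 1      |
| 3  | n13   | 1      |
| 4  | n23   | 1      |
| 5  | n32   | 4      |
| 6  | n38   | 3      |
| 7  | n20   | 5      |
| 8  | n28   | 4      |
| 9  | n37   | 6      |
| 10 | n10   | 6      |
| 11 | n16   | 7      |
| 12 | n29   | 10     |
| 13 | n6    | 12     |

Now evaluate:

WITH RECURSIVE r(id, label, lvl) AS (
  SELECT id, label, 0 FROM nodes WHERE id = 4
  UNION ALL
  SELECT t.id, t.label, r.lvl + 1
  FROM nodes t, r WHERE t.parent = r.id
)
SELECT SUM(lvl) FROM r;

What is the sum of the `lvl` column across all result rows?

7

Base: id=4 (n23) at lvl 0.
Iteration 1: rows with parent in {4} -> n32 (id 5, lvl 1), n28 (id 8, lvl 1).
Iteration 2: rows with parent in {5,8} -> n20 (id 7, lvl 2).
Iteration 3: rows with parent in {7} -> n16 (id 11, lvl 3).
Iteration 4: no rows with parent in {11}; recursion stops.
SUM(lvl) = 0 + 1 + 1 + 2 + 3 = 7.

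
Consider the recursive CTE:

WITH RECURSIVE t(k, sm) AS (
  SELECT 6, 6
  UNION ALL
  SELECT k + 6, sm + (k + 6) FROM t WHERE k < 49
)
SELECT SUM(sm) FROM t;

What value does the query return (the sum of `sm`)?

Base: k=6, sm=6.
Iteration 1: 6 < 49 holds -> k = 6 + 6 = 12, sm = 6 + 12 = 18.
Iteration 2: 12 < 49 holds -> k = 12 + 6 = 18, sm = 18 + 18 = 36.
Iteration 3: 18 < 49 holds -> k = 18 + 6 = 24, sm = 36 + 24 = 60.
Iteration 4: 24 < 49 holds -> k = 24 + 6 = 30, sm = 60 + 30 = 90.
Iteration 5: 30 < 49 holds -> k = 30 + 6 = 36, sm = 90 + 36 = 126.
Iteration 6: 36 < 49 holds -> k = 36 + 6 = 42, sm = 126 + 42 = 168.
Iteration 7: 42 < 49 holds -> k = 42 + 6 = 48, sm = 168 + 48 = 216.
Iteration 8: 48 < 49 holds -> k = 48 + 6 = 54, sm = 216 + 54 = 270.
Iteration 9: 54 < 49 fails; recursion stops.
SUM(sm) = 6 + 18 + 36 + 60 + 90 + 126 + 168 + 216 + 270 = 990.

990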